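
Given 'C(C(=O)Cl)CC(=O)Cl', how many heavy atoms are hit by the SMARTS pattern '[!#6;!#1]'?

The query [!#6;!#1] means: not carbon and not hydrogen — any heteroatom.
Check the 8 heavy atoms by environment: 4× C → no; 2× O → match; 2× Cl → match.
Summing the matching environments: 2 + 2 = 4 matching atoms.

4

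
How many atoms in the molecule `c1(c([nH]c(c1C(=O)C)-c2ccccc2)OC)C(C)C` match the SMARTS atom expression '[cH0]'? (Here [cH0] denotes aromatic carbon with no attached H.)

5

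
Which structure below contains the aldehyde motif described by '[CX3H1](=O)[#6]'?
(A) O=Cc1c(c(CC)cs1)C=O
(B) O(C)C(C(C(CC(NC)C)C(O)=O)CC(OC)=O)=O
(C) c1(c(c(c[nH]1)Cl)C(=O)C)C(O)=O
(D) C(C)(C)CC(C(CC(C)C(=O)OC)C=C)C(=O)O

A

[CX3H1](=O)[#6] describes an sp2 carbon with one H, double-bonded to O and single-bonded to carbon (an aldehyde).
(A) contains an aldehyde (-CHO), which satisfies every atom and bond constraint.
(B) has a methyl-ester group (-C(=O)OCH3) but the carbonyl carbon has H0, not H1.
(C) has a carboxylic acid group (-C(=O)OH) but the carbonyl carbon has H0 and is bonded to O, not H1.
(D) has a carboxylic acid group (-C(=O)OH) but the carbonyl carbon has H0 and is bonded to O, not H1.
So the answer is (A).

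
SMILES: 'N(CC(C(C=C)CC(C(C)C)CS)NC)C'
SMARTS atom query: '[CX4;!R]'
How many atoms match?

11

The query [CX4;!R] means: aliphatic carbon with four total connections, not in a ring.
Check the 16 heavy atoms by environment: 11× C (X4, acyclic) → match; 2× N (X3, acyclic) → no; 2× C (X3, acyclic) → no; 1× S (X2, acyclic) → no.
That gives 11 matching atoms.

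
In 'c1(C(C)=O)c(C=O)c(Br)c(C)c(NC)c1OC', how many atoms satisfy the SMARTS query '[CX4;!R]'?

4

The query [CX4;!R] means: aliphatic carbon with four total connections, not in a ring.
Check the 17 heavy atoms by environment: 6× c (aromatic, X3, in 6-ring) → no; 2× C (X3, acyclic) → no; 2× O (X1, acyclic) → no; 4× C (X4, acyclic) → match; 1× O (X2, acyclic) → no; 1× Br (X1, acyclic) → no; 1× N (X3, acyclic) → no.
That gives 4 matching atoms.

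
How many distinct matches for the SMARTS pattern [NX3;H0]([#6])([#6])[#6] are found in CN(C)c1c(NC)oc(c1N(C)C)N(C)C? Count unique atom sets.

[NX3;H0]([#6])([#6])[#6] is the SMARTS for a tertiary amine: a trivalent nitrogen with no H, bonded to three carbons.
The molecule carries 3 separate instances of a dimethylamino group (-N(CH3)2) meeting every constraint; each maps to a distinct set of atoms, giving 3 matches.

3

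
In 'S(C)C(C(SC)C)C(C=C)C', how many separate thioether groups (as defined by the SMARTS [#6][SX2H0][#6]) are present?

2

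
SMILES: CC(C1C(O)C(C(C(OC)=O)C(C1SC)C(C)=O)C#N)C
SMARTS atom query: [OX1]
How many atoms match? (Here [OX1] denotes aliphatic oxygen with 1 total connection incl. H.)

2

The query [OX1] means: aliphatic oxygen with one total connection — typically a carbonyl =O or an oxide.
Check the 21 heavy atoms by environment: 12× C (X4) → no; 1× C (X2) → no; 1× N (X1) → no; 1× S (X2) → no; 2× O (X2) → no; 2× C (X3) → no; 2× O (X1) → match.
That gives 2 matching atoms.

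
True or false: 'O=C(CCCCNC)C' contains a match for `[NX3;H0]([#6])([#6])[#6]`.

False

The pattern [NX3;H0]([#6])([#6])[#6] describes a trivalent nitrogen with no H, bonded to three carbons — a tertiary amine.
The closest candidate here is an N-methylamino group (-NHCH3), but the nitrogen still has one H (H1), not H0. No other fragment satisfies the full query, so there is no match.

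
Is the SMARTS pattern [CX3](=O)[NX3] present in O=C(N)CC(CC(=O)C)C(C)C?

Yes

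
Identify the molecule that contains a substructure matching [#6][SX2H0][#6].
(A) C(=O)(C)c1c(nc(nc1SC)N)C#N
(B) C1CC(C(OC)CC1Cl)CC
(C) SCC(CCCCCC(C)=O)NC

A

[#6][SX2H0][#6] describes an aliphatic sulfur bridging two carbons with no H on the sulfur (a thioether).
(A) contains a methylthio ether (-SCH3), which satisfies every atom and bond constraint.
(B) has a methoxy ether (-OCH3) but the bridging atom is O, not S.
(C) has a thiol (-SH) but the sulfur has H1, not H0 bridging two carbons.
So the answer is (A).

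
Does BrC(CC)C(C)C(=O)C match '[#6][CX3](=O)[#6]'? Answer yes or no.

The pattern [#6][CX3](=O)[#6] describes a carbonyl carbon (no H) flanked by two carbons — a ketone.
The molecule carries an acetyl/ketone group (-C(=O)CH3), whose atoms satisfy every constraint of the query, so the pattern matches.

Yes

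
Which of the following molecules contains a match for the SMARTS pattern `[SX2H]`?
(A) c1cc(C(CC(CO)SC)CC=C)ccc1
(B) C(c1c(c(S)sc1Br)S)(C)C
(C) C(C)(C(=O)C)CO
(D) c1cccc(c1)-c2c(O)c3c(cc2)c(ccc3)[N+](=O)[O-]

B

[SX2H] describes an aliphatic sulfur with two connections, one being H (a thiol).
(A) has a methylthio ether (-SCH3) but the sulfur has H0 (bonded to two carbons), not H1.
(B) contains a thiol (-SH), which satisfies every atom and bond constraint.
(C) has a hydroxyl group (-OH) but it is an -OH, not an -SH.
(D) has a hydroxyl group (-OH) but it is an -OH, not an -SH.
So the answer is (B).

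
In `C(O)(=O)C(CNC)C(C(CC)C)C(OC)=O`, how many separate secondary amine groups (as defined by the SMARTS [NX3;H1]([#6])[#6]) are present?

1

[NX3;H1]([#6])[#6] is the SMARTS for a secondary amine: a trivalent nitrogen with one H, bonded to two carbons.
Exactly one fragment in the molecule meets all constraints, giving 1 match.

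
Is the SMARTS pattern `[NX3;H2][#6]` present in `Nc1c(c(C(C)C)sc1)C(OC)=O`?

Yes

The pattern [NX3;H2][#6] describes a trivalent nitrogen with two H attached to carbon — a primary amine.
The molecule carries a primary amino group (-NH2), whose atoms satisfy every constraint of the query, so the pattern matches.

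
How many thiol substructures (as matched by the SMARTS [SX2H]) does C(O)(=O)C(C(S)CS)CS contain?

3

[SX2H] is the SMARTS for a thiol: an aliphatic sulfur with two connections, one being H.
The molecule carries 3 separate instances of a thiol (-SH) meeting every constraint; each maps to a distinct set of atoms, giving 3 matches.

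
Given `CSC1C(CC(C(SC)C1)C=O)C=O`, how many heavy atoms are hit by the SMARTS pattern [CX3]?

Check the 14 heavy atoms by environment: 8× C (X4) → no; 2× C (X3) → match; 2× O (X1) → no; 2× S (X2) → no.
That gives 2 matching atoms.

2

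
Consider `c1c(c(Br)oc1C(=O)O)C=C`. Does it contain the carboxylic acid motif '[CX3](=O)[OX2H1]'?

Yes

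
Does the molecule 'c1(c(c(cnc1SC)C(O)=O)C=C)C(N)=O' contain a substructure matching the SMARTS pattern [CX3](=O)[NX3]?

Yes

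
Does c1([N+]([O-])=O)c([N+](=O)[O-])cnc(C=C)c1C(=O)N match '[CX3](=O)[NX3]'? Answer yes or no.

The pattern [CX3](=O)[NX3] describes a carbonyl carbon bonded to a trivalent nitrogen — an amide.
The molecule carries a primary amide (-C(=O)NH2), whose atoms satisfy every constraint of the query, so the pattern matches.

Yes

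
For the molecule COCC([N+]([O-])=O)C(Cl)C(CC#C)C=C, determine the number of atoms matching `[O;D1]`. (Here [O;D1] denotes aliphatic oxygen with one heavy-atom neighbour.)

The query [O;D1] means: aliphatic oxygen bonded to exactly one heavy atom.
Check the 15 heavy atoms by environment: 4× C (D2) → no; 3× C (D3) → no; 3× C (D1) → no; 1× N (charge +1, D3) → no; 1× O (charge -1, D1) → match; 1× O (D1) → match; 1× Cl (D1) → no; 1× O (D2) → no.
Summing the matching environments: 1 + 1 = 2 matching atoms.

2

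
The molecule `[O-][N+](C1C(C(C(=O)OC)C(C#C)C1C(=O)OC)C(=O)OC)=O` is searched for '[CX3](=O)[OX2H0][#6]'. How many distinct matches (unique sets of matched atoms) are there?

[CX3](=O)[OX2H0][#6] is the SMARTS for an ester: a carbonyl carbon bonded to an oxygen that is itself bonded to carbon (no H on that O).
The molecule carries 3 separate instances of a methyl-ester group (-C(=O)OCH3) meeting every constraint; each maps to a distinct set of atoms, giving 3 matches.

3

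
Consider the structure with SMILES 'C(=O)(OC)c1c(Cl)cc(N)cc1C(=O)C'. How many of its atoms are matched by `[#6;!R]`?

4

The query [#6;!R] means: carbon not in any ring.
Check the 15 heavy atoms by environment: 6× c (aromatic, in 6-ring) → no; 1× Cl (acyclic) → no; 1× N (acyclic) → no; 4× C (acyclic) → match; 3× O (acyclic) → no.
That gives 4 matching atoms.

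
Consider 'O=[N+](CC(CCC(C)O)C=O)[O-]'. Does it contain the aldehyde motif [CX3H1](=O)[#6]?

The pattern [CX3H1](=O)[#6] describes an sp2 carbon with one H, double-bonded to O and single-bonded to carbon — an aldehyde.
The molecule carries an aldehyde (-CHO), whose atoms satisfy every constraint of the query, so the pattern matches.

Yes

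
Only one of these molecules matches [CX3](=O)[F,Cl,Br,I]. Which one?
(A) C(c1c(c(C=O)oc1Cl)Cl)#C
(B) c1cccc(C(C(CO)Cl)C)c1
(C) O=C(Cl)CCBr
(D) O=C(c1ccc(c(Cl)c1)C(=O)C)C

[CX3](=O)[F,Cl,Br,I] describes a carbonyl carbon bonded to a halogen (an acyl halide).
(A) has a chloro substituent but the Cl is not on a carbonyl carbon.
(B) has a chloro substituent but the Cl is not on a carbonyl carbon.
(C) contains an acyl chloride (-C(=O)Cl), which satisfies every atom and bond constraint.
(D) has a chloro substituent but the Cl is not on a carbonyl carbon.
So the answer is (C).

C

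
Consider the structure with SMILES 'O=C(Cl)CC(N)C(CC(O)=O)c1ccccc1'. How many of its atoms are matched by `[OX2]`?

1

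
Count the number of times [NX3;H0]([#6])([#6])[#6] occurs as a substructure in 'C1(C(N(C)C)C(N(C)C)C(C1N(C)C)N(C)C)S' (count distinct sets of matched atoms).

[NX3;H0]([#6])([#6])[#6] is the SMARTS for a tertiary amine: a trivalent nitrogen with no H, bonded to three carbons.
The molecule carries 4 separate instances of a dimethylamino group (-N(CH3)2) meeting every constraint; each maps to a distinct set of atoms, giving 4 matches.

4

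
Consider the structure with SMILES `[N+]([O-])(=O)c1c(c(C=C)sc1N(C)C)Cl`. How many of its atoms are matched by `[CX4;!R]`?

2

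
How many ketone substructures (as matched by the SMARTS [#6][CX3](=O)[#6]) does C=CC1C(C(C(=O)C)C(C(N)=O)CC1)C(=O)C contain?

[#6][CX3](=O)[#6] is the SMARTS for a ketone: a carbonyl carbon (no H) flanked by two carbons.
The molecule carries 2 separate instances of an acetyl/ketone group (-C(=O)CH3) meeting every constraint; each maps to a distinct set of atoms, giving 2 matches.

2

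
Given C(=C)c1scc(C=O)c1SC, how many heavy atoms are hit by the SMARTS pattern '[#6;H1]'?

The query [#6;H1] means: any carbon bearing exactly one hydrogen.
Check the 11 heavy atoms by environment: 1× s (aromatic, H0) → no; 3× c (aromatic, H0) → no; 1× c (aromatic, H1) → match; 2× C (H1) → match; 1× C (H2) → no; 1× S (H0) → no; 1× C (H3) → no; 1× O (H0) → no.
Summing the matching environments: 1 + 2 = 3 matching atoms.

3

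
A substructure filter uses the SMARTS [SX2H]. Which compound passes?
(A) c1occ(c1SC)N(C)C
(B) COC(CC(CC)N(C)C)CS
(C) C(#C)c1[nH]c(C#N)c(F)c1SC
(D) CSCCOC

[SX2H] describes an aliphatic sulfur with two connections, one being H (a thiol).
(A) has a methylthio ether (-SCH3) but the sulfur has H0 (bonded to two carbons), not H1.
(B) contains a thiol (-SH), which satisfies every atom and bond constraint.
(C) has a methylthio ether (-SCH3) but the sulfur has H0 (bonded to two carbons), not H1.
(D) has a methylthio ether (-SCH3) but the sulfur has H0 (bonded to two carbons), not H1.
So the answer is (B).

B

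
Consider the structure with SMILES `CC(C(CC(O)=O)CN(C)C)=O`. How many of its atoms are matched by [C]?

Check the 12 heavy atoms by environment: 8× C → match; 3× O → no; 1× N → no.
That gives 8 matching atoms.

8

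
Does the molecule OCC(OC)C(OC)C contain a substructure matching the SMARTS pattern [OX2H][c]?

No

The pattern [OX2H][c] describes a hydroxyl oxygen attached to an aromatic carbon — a phenol.
The closest candidate here is a hydroxyl group (-OH), but the -OH is on an aliphatic carbon, not an aromatic c. No other fragment satisfies the full query, so there is no match.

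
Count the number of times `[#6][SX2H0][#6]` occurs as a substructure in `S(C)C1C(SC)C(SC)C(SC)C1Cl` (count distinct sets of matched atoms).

[#6][SX2H0][#6] is the SMARTS for a thioether: an aliphatic sulfur bridging two carbons with no H on the sulfur.
The molecule carries 4 separate instances of a methylthio ether (-SCH3) meeting every constraint; each maps to a distinct set of atoms, giving 4 matches.

4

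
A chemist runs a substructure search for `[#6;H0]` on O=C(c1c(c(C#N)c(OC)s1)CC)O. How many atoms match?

The query [#6;H0] means: any carbon with no attached hydrogen.
Check the 14 heavy atoms by environment: 1× s (aromatic, H0) → no; 4× c (aromatic, H0) → match; 2× C (H0) → match; 2× O (H0) → no; 1× O (H1) → no; 2× C (H3) → no; 1× N (H0) → no; 1× C (H2) → no.
Summing the matching environments: 4 + 2 = 6 matching atoms.

6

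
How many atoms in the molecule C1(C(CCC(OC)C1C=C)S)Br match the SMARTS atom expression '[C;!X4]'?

2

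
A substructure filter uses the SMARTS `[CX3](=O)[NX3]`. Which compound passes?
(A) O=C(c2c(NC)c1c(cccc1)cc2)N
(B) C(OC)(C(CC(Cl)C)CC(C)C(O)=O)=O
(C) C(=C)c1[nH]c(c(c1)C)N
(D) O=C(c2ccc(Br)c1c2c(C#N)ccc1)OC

[CX3](=O)[NX3] describes a carbonyl carbon bonded to a trivalent nitrogen (an amide).
(A) contains a primary amide (-C(=O)NH2), which satisfies every atom and bond constraint.
(B) has a carboxylic acid group (-C(=O)OH) but the carbonyl is bonded to O, not to an NX3 nitrogen.
(C) has a primary amino group (-NH2) but the -NH2 is not attached to a carbonyl carbon.
(D) has a nitrile (-C#N) but the nitrile N is NX1 (triple-bonded), not NX3.
So the answer is (A).

A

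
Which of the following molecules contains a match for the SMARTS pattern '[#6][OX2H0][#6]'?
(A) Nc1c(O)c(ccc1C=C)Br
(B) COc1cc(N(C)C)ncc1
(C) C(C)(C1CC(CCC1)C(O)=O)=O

[#6][OX2H0][#6] describes an aliphatic oxygen bridging two carbons with no H on the oxygen (an ether).
(A) has a hydroxyl group (-OH) but the oxygen has H1, not H0 bridging two carbons.
(B) contains a methoxy ether (-OCH3), which satisfies every atom and bond constraint.
(C) has a carboxylic acid group (-C(=O)OH) but the -OH oxygen has H1; the =O is OX1, not OX2.
So the answer is (B).

B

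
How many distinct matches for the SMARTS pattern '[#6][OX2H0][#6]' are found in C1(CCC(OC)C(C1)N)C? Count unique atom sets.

1

[#6][OX2H0][#6] is the SMARTS for an ether: an aliphatic oxygen bridging two carbons with no H on the oxygen.
Exactly one fragment in the molecule meets all constraints, giving 1 match.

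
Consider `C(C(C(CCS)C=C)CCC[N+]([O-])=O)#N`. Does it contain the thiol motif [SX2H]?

Yes

The pattern [SX2H] describes an aliphatic sulfur with two connections, one being H — a thiol.
The molecule carries a thiol (-SH), whose atoms satisfy every constraint of the query, so the pattern matches.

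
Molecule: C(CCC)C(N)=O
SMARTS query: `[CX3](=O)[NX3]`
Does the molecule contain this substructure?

The pattern [CX3](=O)[NX3] describes a carbonyl carbon bonded to a trivalent nitrogen — an amide.
The molecule carries a primary amide (-C(=O)NH2), whose atoms satisfy every constraint of the query, so the pattern matches.

Yes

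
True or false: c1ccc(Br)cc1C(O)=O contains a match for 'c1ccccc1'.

The pattern c1ccccc1 describes six aromatic carbons in a ring — a benzene ring.
The required atom environment is present in the molecule, so the pattern matches.

True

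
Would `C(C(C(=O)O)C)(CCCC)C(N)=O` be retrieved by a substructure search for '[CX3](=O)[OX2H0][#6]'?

No

The pattern [CX3](=O)[OX2H0][#6] describes a carbonyl carbon bonded to an oxygen that is itself bonded to carbon (no H on that O) — an ester.
The closest candidate here is a primary amide (-C(=O)NH2), but the carbonyl is bonded to N, not to an O-C linkage. No other fragment satisfies the full query, so there is no match.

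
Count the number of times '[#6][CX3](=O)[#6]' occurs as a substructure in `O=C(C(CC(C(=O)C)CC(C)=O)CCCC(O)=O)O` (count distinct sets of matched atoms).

2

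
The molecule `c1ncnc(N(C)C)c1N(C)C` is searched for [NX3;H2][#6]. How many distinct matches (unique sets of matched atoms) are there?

0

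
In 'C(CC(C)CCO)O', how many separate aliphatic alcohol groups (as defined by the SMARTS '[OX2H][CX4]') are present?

2

[OX2H][CX4] is the SMARTS for an aliphatic alcohol: a hydroxyl oxygen bound to an sp3 (X4) carbon.
The molecule carries 2 separate instances of a hydroxyl group (-OH) meeting every constraint; each maps to a distinct set of atoms, giving 2 matches.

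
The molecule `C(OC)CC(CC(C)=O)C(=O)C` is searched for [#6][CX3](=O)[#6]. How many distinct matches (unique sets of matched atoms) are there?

[#6][CX3](=O)[#6] is the SMARTS for a ketone: a carbonyl carbon (no H) flanked by two carbons.
The molecule carries 2 separate instances of an acetyl/ketone group (-C(=O)CH3) meeting every constraint; each maps to a distinct set of atoms, giving 2 matches.

2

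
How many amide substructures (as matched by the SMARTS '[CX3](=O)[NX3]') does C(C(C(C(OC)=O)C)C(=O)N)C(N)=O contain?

[CX3](=O)[NX3] is the SMARTS for an amide: a carbonyl carbon bonded to a trivalent nitrogen.
The molecule carries 2 separate instances of a primary amide (-C(=O)NH2) meeting every constraint; each maps to a distinct set of atoms, giving 2 matches.

2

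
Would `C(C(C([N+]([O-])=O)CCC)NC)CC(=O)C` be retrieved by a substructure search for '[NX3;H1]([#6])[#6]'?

The pattern [NX3;H1]([#6])[#6] describes a trivalent nitrogen with one H, bonded to two carbons — a secondary amine.
The molecule carries an N-methylamino group (-NHCH3), whose atoms satisfy every constraint of the query, so the pattern matches.

Yes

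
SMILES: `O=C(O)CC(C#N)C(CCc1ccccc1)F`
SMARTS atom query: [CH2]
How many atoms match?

3

The query [CH2] means: aliphatic carbon with exactly two hydrogens.
Check the 17 heavy atoms by environment: 3× C (H2) → match; 2× C (H1) → no; 1× c (aromatic, H0) → no; 5× c (aromatic, H1) → no; 2× C (H0) → no; 1× O (H0) → no; 1× O (H1) → no; 1× N (H0) → no; 1× F (H0) → no.
That gives 3 matching atoms.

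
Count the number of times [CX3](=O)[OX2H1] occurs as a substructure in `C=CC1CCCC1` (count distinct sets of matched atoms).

[CX3](=O)[OX2H1] is the SMARTS for a carboxylic acid: an sp2 carbon double-bonded to O and single-bonded to an -OH oxygen.
No fragment in the molecule satisfies every constraint, giving 0 matches.

0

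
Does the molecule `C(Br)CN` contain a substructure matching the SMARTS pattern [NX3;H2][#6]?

Yes

The pattern [NX3;H2][#6] describes a trivalent nitrogen with two H attached to carbon — a primary amine.
The molecule carries a primary amino group (-NH2), whose atoms satisfy every constraint of the query, so the pattern matches.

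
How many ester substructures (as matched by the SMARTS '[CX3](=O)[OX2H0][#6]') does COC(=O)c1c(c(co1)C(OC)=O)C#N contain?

[CX3](=O)[OX2H0][#6] is the SMARTS for an ester: a carbonyl carbon bonded to an oxygen that is itself bonded to carbon (no H on that O).
The molecule carries 2 separate instances of a methyl-ester group (-C(=O)OCH3) meeting every constraint; each maps to a distinct set of atoms, giving 2 matches.

2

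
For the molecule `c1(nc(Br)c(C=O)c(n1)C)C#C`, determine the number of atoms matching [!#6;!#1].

4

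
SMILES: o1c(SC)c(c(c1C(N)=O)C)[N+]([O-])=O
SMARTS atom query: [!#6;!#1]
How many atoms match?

Check the 14 heavy atoms by environment: 1× o (aromatic) → match; 4× c (aromatic) → no; 3× C → no; 2× O → match; 1× N → match; 1× N (charge +1) → match; 1× O (charge -1) → match; 1× S → match.
Summing the matching environments: 1 + 2 + 1 + 1 + 1 + 1 = 7 matching atoms.

7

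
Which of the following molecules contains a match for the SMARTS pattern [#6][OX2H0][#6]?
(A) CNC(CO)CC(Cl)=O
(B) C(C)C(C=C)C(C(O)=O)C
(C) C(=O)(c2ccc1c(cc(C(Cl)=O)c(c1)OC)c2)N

C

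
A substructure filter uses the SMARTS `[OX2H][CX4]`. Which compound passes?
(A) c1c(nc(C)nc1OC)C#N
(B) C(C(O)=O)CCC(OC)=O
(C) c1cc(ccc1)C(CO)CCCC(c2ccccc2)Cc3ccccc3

C

[OX2H][CX4] describes a hydroxyl oxygen bound to an sp3 (X4) carbon (an aliphatic alcohol).
(A) has a methoxy ether (-OCH3) but the oxygen has H0 (ether), not H1.
(B) has a carboxylic acid group (-C(=O)OH) but the -OH is on a CX3 carbonyl carbon, not a CX4 carbon.
(C) contains a hydroxyl group (-OH), which satisfies every atom and bond constraint.
So the answer is (C).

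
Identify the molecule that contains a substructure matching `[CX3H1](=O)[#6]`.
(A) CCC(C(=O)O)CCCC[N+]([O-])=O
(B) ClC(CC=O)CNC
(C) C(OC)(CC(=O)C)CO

B

[CX3H1](=O)[#6] describes an sp2 carbon with one H, double-bonded to O and single-bonded to carbon (an aldehyde).
(A) has a carboxylic acid group (-C(=O)OH) but the carbonyl carbon has H0 and is bonded to O, not H1.
(B) contains an aldehyde (-CHO), which satisfies every atom and bond constraint.
(C) has an acetyl/ketone group (-C(=O)CH3) but the carbonyl carbon has H0 (two carbon neighbours), not H1.
So the answer is (B).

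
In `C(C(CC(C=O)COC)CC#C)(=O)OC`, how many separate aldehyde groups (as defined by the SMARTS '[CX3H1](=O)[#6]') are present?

[CX3H1](=O)[#6] is the SMARTS for an aldehyde: an sp2 carbon with one H, double-bonded to O and single-bonded to carbon.
Exactly one fragment in the molecule meets all constraints, giving 1 match.

1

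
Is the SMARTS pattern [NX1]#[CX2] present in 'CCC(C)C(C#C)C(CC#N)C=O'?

Yes

The pattern [NX1]#[CX2] describes a nitrogen triple-bonded to a two-connected carbon — a nitrile.
The molecule carries a nitrile (-C#N), whose atoms satisfy every constraint of the query, so the pattern matches.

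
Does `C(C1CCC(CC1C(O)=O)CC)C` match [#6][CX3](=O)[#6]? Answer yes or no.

No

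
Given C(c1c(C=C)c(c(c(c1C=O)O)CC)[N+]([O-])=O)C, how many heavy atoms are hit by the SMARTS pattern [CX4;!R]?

4

Check the 18 heavy atoms by environment: 6× c (aromatic, X3, in 6-ring) → no; 3× C (X3, acyclic) → no; 2× O (X1, acyclic) → no; 1× O (X2, acyclic) → no; 4× C (X4, acyclic) → match; 1× N (charge +1, X3, acyclic) → no; 1× O (charge -1, X1, acyclic) → no.
That gives 4 matching atoms.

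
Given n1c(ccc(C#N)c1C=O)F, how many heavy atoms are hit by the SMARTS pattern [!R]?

The query [!R] means: !R matches any atom not in a ring.
Check the 11 heavy atoms by environment: 1× n (aromatic, in 6-ring) → no; 5× c (aromatic, in 6-ring) → no; 2× C (acyclic) → match; 1× N (acyclic) → match; 1× F (acyclic) → match; 1× O (acyclic) → match.
Summing the matching environments: 2 + 1 + 1 + 1 = 5 matching atoms.

5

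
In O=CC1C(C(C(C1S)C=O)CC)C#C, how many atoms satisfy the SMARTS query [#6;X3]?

The query [#6;X3] means: any carbon (aromatic or not) with three total connections.
Check the 14 heavy atoms by environment: 7× C (X4) → no; 2× C (X2) → no; 2× C (X3) → match; 2× O (X1) → no; 1× S (X2) → no.
That gives 2 matching atoms.

2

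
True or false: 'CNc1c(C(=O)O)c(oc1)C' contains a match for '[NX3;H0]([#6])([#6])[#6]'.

The pattern [NX3;H0]([#6])([#6])[#6] describes a trivalent nitrogen with no H, bonded to three carbons — a tertiary amine.
The closest candidate here is an N-methylamino group (-NHCH3), but the nitrogen still has one H (H1), not H0. No other fragment satisfies the full query, so there is no match.

False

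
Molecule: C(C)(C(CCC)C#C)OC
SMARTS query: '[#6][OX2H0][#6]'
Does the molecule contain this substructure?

The pattern [#6][OX2H0][#6] describes an aliphatic oxygen bridging two carbons with no H on the oxygen — an ether.
The molecule carries a methoxy ether (-OCH3), whose atoms satisfy every constraint of the query, so the pattern matches.

Yes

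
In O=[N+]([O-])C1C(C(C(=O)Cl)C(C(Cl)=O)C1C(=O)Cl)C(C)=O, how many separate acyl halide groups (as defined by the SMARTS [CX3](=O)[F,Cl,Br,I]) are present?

3

[CX3](=O)[F,Cl,Br,I] is the SMARTS for an acyl halide: a carbonyl carbon bonded to a halogen.
The molecule carries 3 separate instances of an acyl chloride (-C(=O)Cl) meeting every constraint; each maps to a distinct set of atoms, giving 3 matches.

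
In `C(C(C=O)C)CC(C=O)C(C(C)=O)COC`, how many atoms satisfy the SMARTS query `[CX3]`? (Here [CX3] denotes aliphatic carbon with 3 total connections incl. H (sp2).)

The query [CX3] means: C with X3: aliphatic carbon with exactly 3 total connections.
Check the 16 heavy atoms by environment: 9× C (X4) → no; 3× C (X3) → match; 3× O (X1) → no; 1× O (X2) → no.
That gives 3 matching atoms.

3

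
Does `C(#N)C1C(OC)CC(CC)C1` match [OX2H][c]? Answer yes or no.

No

The pattern [OX2H][c] describes a hydroxyl oxygen attached to an aromatic carbon — a phenol.
The closest candidate here is a methoxy ether (-OCH3), but the oxygen has H0, not H1. No other fragment satisfies the full query, so there is no match.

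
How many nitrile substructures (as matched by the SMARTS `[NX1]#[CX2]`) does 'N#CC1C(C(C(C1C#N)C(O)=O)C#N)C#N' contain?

4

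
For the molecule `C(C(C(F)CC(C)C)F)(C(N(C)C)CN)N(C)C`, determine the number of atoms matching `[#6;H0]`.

0

The query [#6;H0] means: any carbon with no attached hydrogen.
Check the 18 heavy atoms by environment: 2× C (H2) → no; 5× C (H1) → no; 2× N (H0) → no; 6× C (H3) → no; 2× F (H0) → no; 1× N (H2) → no.
No environment satisfies the query, so 0 matching atoms.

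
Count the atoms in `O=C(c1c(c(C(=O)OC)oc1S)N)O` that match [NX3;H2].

1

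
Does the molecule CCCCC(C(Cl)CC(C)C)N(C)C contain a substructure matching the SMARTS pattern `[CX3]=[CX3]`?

No

The pattern [CX3]=[CX3] describes a non-aromatic C=C double bond between two sp2 carbons — an alkene.
The closest candidate here is an ethyl group (-CH2CH3), but its C-C bond is a single bond between CX4 carbons, not CX3=CX3. No other fragment satisfies the full query, so there is no match.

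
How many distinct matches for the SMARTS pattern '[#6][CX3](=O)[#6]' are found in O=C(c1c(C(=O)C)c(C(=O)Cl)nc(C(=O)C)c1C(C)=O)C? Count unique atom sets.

4

[#6][CX3](=O)[#6] is the SMARTS for a ketone: a carbonyl carbon (no H) flanked by two carbons.
The molecule carries 4 separate instances of an acetyl/ketone group (-C(=O)CH3) meeting every constraint; each maps to a distinct set of atoms, giving 4 matches.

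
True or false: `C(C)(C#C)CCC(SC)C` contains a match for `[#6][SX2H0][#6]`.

True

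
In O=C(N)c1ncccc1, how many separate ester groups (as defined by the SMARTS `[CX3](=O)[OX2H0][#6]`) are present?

0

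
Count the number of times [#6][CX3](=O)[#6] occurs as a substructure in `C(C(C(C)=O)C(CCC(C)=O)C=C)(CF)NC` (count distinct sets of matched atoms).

[#6][CX3](=O)[#6] is the SMARTS for a ketone: a carbonyl carbon (no H) flanked by two carbons.
The molecule carries 2 separate instances of an acetyl/ketone group (-C(=O)CH3) meeting every constraint; each maps to a distinct set of atoms, giving 2 matches.

2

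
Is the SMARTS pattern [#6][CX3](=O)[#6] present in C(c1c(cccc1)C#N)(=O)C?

Yes

The pattern [#6][CX3](=O)[#6] describes a carbonyl carbon (no H) flanked by two carbons — a ketone.
The molecule carries an acetyl/ketone group (-C(=O)CH3), whose atoms satisfy every constraint of the query, so the pattern matches.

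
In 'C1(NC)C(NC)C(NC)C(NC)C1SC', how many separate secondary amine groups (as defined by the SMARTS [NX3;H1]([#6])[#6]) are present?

4

[NX3;H1]([#6])[#6] is the SMARTS for a secondary amine: a trivalent nitrogen with one H, bonded to two carbons.
The molecule carries 4 separate instances of an N-methylamino group (-NHCH3) meeting every constraint; each maps to a distinct set of atoms, giving 4 matches.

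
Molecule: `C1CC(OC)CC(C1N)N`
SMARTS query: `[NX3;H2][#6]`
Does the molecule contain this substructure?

Yes

The pattern [NX3;H2][#6] describes a trivalent nitrogen with two H attached to carbon — a primary amine.
The molecule carries a primary amino group (-NH2), whose atoms satisfy every constraint of the query, so the pattern matches.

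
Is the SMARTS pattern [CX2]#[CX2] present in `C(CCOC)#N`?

No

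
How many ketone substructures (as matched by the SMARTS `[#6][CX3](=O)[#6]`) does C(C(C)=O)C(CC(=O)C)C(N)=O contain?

2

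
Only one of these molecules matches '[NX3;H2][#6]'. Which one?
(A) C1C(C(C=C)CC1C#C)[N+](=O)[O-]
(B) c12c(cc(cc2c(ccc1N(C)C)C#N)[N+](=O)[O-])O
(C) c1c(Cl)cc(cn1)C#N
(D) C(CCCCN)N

D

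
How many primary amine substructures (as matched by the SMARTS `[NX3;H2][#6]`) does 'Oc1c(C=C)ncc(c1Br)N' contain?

1

[NX3;H2][#6] is the SMARTS for a primary amine: a trivalent nitrogen with two H attached to carbon.
Exactly one fragment in the molecule meets all constraints, giving 1 match.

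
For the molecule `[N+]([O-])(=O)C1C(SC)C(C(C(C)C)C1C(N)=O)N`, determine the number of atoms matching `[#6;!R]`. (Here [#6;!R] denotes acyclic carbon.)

The query [#6;!R] means: carbon not in any ring.
Check the 17 heavy atoms by environment: 5× C (in 5-ring) → no; 2× N (acyclic) → no; 5× C (acyclic) → match; 1× N (charge +1, acyclic) → no; 1× O (charge -1, acyclic) → no; 2× O (acyclic) → no; 1× S (acyclic) → no.
That gives 5 matching atoms.

5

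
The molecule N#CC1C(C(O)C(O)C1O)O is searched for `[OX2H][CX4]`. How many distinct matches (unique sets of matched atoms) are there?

4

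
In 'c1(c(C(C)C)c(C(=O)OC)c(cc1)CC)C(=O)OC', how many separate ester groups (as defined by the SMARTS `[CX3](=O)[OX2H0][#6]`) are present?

[CX3](=O)[OX2H0][#6] is the SMARTS for an ester: a carbonyl carbon bonded to an oxygen that is itself bonded to carbon (no H on that O).
The molecule carries 2 separate instances of a methyl-ester group (-C(=O)OCH3) meeting every constraint; each maps to a distinct set of atoms, giving 2 matches.

2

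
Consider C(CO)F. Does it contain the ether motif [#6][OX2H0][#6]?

No

The pattern [#6][OX2H0][#6] describes an aliphatic oxygen bridging two carbons with no H on the oxygen — an ether.
The closest candidate here is a hydroxyl group (-OH), but the oxygen has H1, not H0 bridging two carbons. No other fragment satisfies the full query, so there is no match.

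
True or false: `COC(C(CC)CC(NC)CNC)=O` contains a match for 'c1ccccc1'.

False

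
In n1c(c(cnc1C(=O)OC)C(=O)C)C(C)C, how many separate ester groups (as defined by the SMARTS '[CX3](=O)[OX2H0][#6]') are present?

1

[CX3](=O)[OX2H0][#6] is the SMARTS for an ester: a carbonyl carbon bonded to an oxygen that is itself bonded to carbon (no H on that O).
Exactly one fragment in the molecule meets all constraints, giving 1 match.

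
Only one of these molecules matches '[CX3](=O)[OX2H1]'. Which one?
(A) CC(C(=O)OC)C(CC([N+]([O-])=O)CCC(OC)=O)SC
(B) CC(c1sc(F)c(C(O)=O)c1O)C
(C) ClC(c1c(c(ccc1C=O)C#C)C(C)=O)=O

B

[CX3](=O)[OX2H1] describes an sp2 carbon double-bonded to O and single-bonded to an -OH oxygen (a carboxylic acid).
(A) has a methyl-ester group (-C(=O)OCH3) but the singly-bonded O has no H (OX2H0, not OX2H1).
(B) contains a carboxylic acid group (-C(=O)OH), which satisfies every atom and bond constraint.
(C) has an acyl chloride (-C(=O)Cl) but the carbonyl is bonded to Cl, not to an -OH oxygen.
So the answer is (B).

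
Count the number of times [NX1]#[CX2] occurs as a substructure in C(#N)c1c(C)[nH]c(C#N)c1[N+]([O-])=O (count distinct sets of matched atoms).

2

[NX1]#[CX2] is the SMARTS for a nitrile: a nitrogen triple-bonded to a two-connected carbon.
The molecule carries 2 separate instances of a nitrile (-C#N) meeting every constraint; each maps to a distinct set of atoms, giving 2 matches.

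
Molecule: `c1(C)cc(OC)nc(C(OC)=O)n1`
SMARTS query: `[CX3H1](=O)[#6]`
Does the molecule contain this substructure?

No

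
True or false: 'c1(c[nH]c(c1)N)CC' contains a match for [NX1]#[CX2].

The pattern [NX1]#[CX2] describes a nitrogen triple-bonded to a two-connected carbon — a nitrile.
The closest candidate here is a primary amino group (-NH2), but the nitrogen is NX3 (three connections), not NX1 triple-bonded. No other fragment satisfies the full query, so there is no match.

False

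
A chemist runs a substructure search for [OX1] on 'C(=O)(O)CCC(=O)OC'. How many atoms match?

2

The query [OX1] means: aliphatic oxygen with one total connection — typically a carbonyl =O or an oxide.
Check the 9 heavy atoms by environment: 3× C (X4) → no; 2× C (X3) → no; 2× O (X1) → match; 2× O (X2) → no.
That gives 2 matching atoms.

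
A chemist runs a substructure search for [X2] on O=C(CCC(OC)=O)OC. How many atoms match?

2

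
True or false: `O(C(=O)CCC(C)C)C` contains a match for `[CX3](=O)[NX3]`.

The pattern [CX3](=O)[NX3] describes a carbonyl carbon bonded to a trivalent nitrogen — an amide.
The closest candidate here is a methyl-ester group (-C(=O)OCH3), but the carbonyl is bonded to O, not to an NX3 nitrogen. No other fragment satisfies the full query, so there is no match.

False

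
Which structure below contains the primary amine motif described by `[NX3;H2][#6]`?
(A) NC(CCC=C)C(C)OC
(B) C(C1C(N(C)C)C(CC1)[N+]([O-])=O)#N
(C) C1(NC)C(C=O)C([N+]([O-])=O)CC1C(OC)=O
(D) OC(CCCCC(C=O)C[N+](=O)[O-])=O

[NX3;H2][#6] describes a trivalent nitrogen with two H attached to carbon (a primary amine).
(A) contains a primary amino group (-NH2), which satisfies every atom and bond constraint.
(B) has a nitro group (-[N+](=O)[O-]) but the nitrogen is [N+] with no H, not NX3H2.
(C) has an N-methylamino group (-NHCH3) but the nitrogen bears two carbons and only one H (H1), not H2.
(D) has a nitro group (-[N+](=O)[O-]) but the nitrogen is [N+] with no H, not NX3H2.
So the answer is (A).

A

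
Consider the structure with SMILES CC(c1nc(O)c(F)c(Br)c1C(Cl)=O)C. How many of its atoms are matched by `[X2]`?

2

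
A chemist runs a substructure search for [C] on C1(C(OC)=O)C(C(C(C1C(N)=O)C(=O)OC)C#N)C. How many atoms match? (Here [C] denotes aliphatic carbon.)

12

The query [C] means: uppercase C matches aliphatic (non-aromatic) carbon only.
Check the 19 heavy atoms by environment: 12× C → match; 2× N → no; 5× O → no.
That gives 12 matching atoms.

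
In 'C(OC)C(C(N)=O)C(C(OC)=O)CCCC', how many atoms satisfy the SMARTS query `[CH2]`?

4

The query [CH2] means: aliphatic carbon with exactly two hydrogens.
Check the 16 heavy atoms by environment: 4× C (H2) → match; 2× C (H1) → no; 3× C (H3) → no; 4× O (H0) → no; 2× C (H0) → no; 1× N (H2) → no.
That gives 4 matching atoms.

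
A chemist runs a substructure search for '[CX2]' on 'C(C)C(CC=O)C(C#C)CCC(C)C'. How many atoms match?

Check the 14 heavy atoms by environment: 10× C (X4) → no; 1× C (X3) → no; 1× O (X1) → no; 2× C (X2) → match.
That gives 2 matching atoms.

2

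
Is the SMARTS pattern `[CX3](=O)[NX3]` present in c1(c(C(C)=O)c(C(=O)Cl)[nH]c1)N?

No

The pattern [CX3](=O)[NX3] describes a carbonyl carbon bonded to a trivalent nitrogen — an amide.
The closest candidate here is a primary amino group (-NH2), but the -NH2 is not attached to a carbonyl carbon. No other fragment satisfies the full query, so there is no match.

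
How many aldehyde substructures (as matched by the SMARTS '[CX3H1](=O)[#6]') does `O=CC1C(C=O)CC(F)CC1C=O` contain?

3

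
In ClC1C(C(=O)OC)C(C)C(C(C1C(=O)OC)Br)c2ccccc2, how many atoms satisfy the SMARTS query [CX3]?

Check the 23 heavy atoms by environment: 9× C (X4) → no; 2× C (X3) → match; 2× O (X1) → no; 2× O (X2) → no; 1× Br (X1) → no; 1× Cl (X1) → no; 6× c (aromatic, X3) → no.
That gives 2 matching atoms.

2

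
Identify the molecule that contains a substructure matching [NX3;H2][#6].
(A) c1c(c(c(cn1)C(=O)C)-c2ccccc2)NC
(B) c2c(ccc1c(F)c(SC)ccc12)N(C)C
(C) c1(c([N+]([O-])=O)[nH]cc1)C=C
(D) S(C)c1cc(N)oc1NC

D

[NX3;H2][#6] describes a trivalent nitrogen with two H attached to carbon (a primary amine).
(A) has an N-methylamino group (-NHCH3) but the nitrogen bears two carbons and only one H (H1), not H2.
(B) has a dimethylamino group (-N(CH3)2) but the nitrogen has H0, not H2.
(C) has a nitro group (-[N+](=O)[O-]) but the nitrogen is [N+] with no H, not NX3H2.
(D) contains a primary amino group (-NH2), which satisfies every atom and bond constraint.
So the answer is (D).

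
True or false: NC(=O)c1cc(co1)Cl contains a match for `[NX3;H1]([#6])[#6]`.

False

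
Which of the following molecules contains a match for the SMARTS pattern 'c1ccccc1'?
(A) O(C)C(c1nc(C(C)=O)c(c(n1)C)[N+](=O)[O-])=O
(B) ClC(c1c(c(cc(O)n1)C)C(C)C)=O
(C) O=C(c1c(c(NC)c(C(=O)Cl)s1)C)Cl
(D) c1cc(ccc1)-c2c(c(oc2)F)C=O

D

c1ccccc1 describes six aromatic carbons in a ring (a benzene ring).
(A) has a methyl group (-CH3) but no six-membered all-carbon aromatic ring is present.
(B) has a methyl group (-CH3) but no six-membered all-carbon aromatic ring is present.
(C) has a methyl group (-CH3) but no six-membered all-carbon aromatic ring is present.
(D) contains a phenyl ring, which satisfies every atom and bond constraint.
So the answer is (D).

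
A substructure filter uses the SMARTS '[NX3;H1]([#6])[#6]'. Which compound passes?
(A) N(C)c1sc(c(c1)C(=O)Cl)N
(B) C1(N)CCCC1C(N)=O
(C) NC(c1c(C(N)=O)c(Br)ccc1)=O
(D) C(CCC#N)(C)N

A

[NX3;H1]([#6])[#6] describes a trivalent nitrogen with one H, bonded to two carbons (a secondary amine).
(A) contains an N-methylamino group (-NHCH3), which satisfies every atom and bond constraint.
(B) has a primary amino group (-NH2) but the nitrogen has H2 and only one carbon neighbour.
(C) has a primary amide (-C(=O)NH2) but the -C(=O)NH2 nitrogen has H2, not H1.
(D) has a primary amino group (-NH2) but the nitrogen has H2 and only one carbon neighbour.
So the answer is (A).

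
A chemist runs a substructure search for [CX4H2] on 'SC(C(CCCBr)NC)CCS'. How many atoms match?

5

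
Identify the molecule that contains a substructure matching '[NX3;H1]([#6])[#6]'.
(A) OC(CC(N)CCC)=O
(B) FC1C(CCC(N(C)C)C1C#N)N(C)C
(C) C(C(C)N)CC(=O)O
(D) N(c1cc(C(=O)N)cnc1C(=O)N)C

D

[NX3;H1]([#6])[#6] describes a trivalent nitrogen with one H, bonded to two carbons (a secondary amine).
(A) has a primary amino group (-NH2) but the nitrogen has H2 and only one carbon neighbour.
(B) has a dimethylamino group (-N(CH3)2) but the nitrogen has H0, not H1.
(C) has a primary amino group (-NH2) but the nitrogen has H2 and only one carbon neighbour.
(D) contains an N-methylamino group (-NHCH3), which satisfies every atom and bond constraint.
So the answer is (D).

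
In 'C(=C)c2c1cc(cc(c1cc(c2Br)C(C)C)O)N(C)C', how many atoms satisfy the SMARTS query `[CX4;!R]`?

The query [CX4;!R] means: aliphatic carbon with four total connections, not in a ring.
Check the 20 heavy atoms by environment: 10× c (aromatic, X3, in 6-ring) → no; 2× C (X3, acyclic) → no; 1× Br (X1, acyclic) → no; 1× O (X2, acyclic) → no; 5× C (X4, acyclic) → match; 1× N (X3, acyclic) → no.
That gives 5 matching atoms.

5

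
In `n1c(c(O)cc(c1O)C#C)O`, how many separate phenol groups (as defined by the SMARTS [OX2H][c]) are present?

3

[OX2H][c] is the SMARTS for a phenol: a hydroxyl oxygen attached to an aromatic carbon.
The molecule carries 3 separate instances of a hydroxyl group (-OH) meeting every constraint; each maps to a distinct set of atoms, giving 3 matches.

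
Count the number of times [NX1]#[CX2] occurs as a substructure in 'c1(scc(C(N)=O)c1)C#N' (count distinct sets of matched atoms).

1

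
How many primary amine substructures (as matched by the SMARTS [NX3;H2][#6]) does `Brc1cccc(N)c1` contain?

1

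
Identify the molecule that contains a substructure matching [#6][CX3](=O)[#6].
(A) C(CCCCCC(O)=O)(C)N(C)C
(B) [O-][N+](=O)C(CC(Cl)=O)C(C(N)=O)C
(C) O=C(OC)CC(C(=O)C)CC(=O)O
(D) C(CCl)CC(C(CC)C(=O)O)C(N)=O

C

[#6][CX3](=O)[#6] describes a carbonyl carbon (no H) flanked by two carbons (a ketone).
(A) has a carboxylic acid group (-C(=O)OH) but one neighbour of the carbonyl carbon is O, not C.
(B) has a primary amide (-C(=O)NH2) but one neighbour of the carbonyl carbon is N, not C.
(C) contains an acetyl/ketone group (-C(=O)CH3), which satisfies every atom and bond constraint.
(D) has a primary amide (-C(=O)NH2) but one neighbour of the carbonyl carbon is N, not C.
So the answer is (C).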